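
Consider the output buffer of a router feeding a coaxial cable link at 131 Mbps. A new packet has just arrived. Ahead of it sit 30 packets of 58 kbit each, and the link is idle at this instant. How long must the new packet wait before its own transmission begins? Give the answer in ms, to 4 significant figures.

13.28 ms

Each queued packet: L/R = 58000/131000000 = 0.442748 ms.
30 queued → 13.2824 ms.
Queuing delay = 13.28 ms.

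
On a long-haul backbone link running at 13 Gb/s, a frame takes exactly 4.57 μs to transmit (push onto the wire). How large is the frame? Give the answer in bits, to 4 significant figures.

59410 bits

L = R × t_tx = 13000000000 b/s × 4.57e-06 s = 59410 bits.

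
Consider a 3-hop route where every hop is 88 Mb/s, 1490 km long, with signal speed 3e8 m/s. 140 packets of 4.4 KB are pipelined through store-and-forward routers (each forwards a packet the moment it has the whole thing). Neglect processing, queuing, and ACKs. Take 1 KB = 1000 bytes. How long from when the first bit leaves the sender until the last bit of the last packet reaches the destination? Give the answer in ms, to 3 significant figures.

71.7 ms

Per-hop transmission t_tx = L/R = 35200/88000000 = 0.4 ms.
Per-hop propagation t_prop = 1490000/300000000 = 4.96667 ms.
Pipeline fill: first packet needs 3·t_tx to clear all hops; remaining 139 packets each add one t_tx.
Total = (3+140-1)·t_tx + 3·t_prop = 142·0.4 + 3·4.96667 = 71.7 ms.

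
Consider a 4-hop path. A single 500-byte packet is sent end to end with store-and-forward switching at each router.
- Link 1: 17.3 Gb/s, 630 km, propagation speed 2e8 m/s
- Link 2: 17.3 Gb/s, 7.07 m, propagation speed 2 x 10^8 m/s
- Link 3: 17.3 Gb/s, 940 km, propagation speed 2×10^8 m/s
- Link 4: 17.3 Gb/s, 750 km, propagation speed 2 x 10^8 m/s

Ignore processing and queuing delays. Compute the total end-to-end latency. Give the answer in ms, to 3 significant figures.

11.6 ms

L = 500 × 8 = 4000 bits.
Transmission delay per hop = L/R = 4000/17300000000 = 0.000231214 ms; 4 hops → 0.000924855 ms.
Propagation delays (d/s per hop): 3.15, 3.535e-05, 4.7, 3.75 ms; sum = 11.6 ms.
End-to-end = 11.6 ms.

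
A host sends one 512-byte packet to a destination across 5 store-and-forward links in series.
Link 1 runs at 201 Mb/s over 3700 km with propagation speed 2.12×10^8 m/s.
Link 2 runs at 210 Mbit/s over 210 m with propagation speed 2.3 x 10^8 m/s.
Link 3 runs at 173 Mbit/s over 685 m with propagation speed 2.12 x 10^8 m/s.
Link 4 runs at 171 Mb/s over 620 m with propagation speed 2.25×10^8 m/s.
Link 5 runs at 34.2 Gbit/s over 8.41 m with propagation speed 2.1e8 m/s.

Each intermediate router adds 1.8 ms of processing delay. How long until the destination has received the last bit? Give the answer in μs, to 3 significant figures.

L = 512 × 8 = 4096 bits.
Transmission delays (L/R per hop): 20.3781, 19.5048, 23.6763, 23.9532, 0.119766 μs; sum = 87.6322 μs.
Propagation delays (d/s per hop): 17452.8, 0.913043, 3.23113, 2.75556, 0.0400476 μs; sum = 17459.8 μs.
Processing at 4 router(s): 4 × 1.8 ms = 7200 μs.
End-to-end = 24700 μs.

24700 μs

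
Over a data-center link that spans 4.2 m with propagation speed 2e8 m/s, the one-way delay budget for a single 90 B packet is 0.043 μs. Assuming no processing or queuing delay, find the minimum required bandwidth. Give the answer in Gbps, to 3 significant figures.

L = 720 bits.
Propagation delay = 4.2 / 200000000 = 0.021 μs.
Transmission budget = 0.043 − 0.021 = 0.022 μs.
R ≥ L / t_tx = 720 bits / 2.2e-08 s = 32.7 Gbps.

32.7 Gbps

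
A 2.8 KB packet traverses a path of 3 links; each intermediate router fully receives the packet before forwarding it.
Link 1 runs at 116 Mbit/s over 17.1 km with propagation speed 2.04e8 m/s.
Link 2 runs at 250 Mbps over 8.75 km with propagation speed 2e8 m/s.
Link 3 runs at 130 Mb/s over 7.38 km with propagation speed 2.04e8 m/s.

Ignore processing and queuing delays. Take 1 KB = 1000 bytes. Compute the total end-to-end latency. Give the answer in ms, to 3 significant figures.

0.619 ms

L = 22400 bits.
Transmission delays (L/R per hop): 0.193103, 0.0896, 0.172308 ms; sum = 0.455011 ms.
Propagation delays (d/s per hop): 0.0838235, 0.04375, 0.0361765 ms; sum = 0.16375 ms.
End-to-end = 0.619 ms.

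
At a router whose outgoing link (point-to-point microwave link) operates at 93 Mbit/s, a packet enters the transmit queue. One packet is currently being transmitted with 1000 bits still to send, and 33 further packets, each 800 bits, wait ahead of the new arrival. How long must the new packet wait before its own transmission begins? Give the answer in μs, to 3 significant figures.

295 μs

Each queued packet: L/R = 800/93000000 = 8.60215 μs.
33 queued → 283.871 μs.
Plus remaining 1000 bits of current packet: 10.7527 μs.
Queuing delay = 295 μs.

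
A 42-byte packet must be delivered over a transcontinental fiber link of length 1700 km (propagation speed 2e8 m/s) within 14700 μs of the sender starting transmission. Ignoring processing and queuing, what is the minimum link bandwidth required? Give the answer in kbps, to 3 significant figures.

54.2 kbps

L = 336 bits.
Propagation delay = 1700000 / 200000000 = 8500 μs.
Transmission budget = 14700 − 8500 = 6200 μs.
R ≥ L / t_tx = 336 bits / 0.0062 s = 54.2 kbps.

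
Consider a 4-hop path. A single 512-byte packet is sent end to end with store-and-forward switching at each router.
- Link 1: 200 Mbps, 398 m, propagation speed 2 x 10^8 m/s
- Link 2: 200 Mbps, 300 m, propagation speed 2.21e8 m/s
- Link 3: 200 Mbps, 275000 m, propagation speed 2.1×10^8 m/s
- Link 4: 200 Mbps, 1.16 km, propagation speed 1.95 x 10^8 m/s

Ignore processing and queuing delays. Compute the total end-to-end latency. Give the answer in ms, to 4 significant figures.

1.401 ms

L = 512 × 8 = 4096 bits.
Transmission delay per hop = L/R = 4096/200000000 = 0.02048 ms; 4 hops → 0.08192 ms.
Propagation delays (d/s per hop): 0.00199, 0.00135747, 1.30952, 0.00594872 ms; sum = 1.31882 ms.
End-to-end = 1.401 ms.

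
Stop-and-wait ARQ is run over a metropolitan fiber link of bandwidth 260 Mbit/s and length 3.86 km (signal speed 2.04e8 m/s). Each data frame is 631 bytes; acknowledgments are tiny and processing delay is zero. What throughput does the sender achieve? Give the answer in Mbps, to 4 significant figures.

t_tx = L/R = 5048/260000000 = 1.94154e-05 s.
t_prop = 3860/204000000 = 1.89216e-05 s; RTT = 3.78431e-05 s.
Cycle = t_tx + RTT = 5.72585e-05 s.
Throughput = L / cycle = 5048 / 5.72585e-05 = 88.16 Mbps.

88.16 Mbps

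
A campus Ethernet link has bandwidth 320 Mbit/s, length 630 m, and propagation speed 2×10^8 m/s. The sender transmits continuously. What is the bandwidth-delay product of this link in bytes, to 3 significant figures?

Propagation delay = 630 / 200000000 = 3.15e-06 s.
BDP = R × t_prop = 320000000 × 3.15e-06 = 1008 bits.
In bytes: 1008/8 = 126 bytes.

126 bytes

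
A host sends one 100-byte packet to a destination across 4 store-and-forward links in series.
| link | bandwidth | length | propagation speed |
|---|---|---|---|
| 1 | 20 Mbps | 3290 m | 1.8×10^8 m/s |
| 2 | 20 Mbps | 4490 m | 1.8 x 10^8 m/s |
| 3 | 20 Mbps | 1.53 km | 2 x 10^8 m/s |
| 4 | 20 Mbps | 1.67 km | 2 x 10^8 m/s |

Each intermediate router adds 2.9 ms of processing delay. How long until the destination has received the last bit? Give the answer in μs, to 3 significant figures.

8920 μs

L = 100 × 8 = 800 bits.
Transmission delay per hop = L/R = 800/20000000 = 40 μs; 4 hops → 160 μs.
Propagation delays (d/s per hop): 18.2778, 24.9444, 7.65, 8.35 μs; sum = 59.2222 μs.
Processing at 3 router(s): 3 × 2.9 ms = 8700 μs.
End-to-end = 8920 μs.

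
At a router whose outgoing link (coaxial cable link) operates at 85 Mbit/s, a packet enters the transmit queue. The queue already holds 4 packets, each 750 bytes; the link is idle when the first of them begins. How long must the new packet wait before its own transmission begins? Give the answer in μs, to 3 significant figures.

282 μs

Each queued packet: L/R = 6000/85000000 = 70.5882 μs.
4 queued → 282.353 μs.
Queuing delay = 282 μs.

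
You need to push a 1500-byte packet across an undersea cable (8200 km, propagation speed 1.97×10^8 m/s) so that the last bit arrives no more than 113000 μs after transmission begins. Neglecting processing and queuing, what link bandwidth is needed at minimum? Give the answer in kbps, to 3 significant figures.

168 kbps

L = 12000 bits.
Propagation delay = 8200000 / 197000000 = 41624.4 μs.
Transmission budget = 113000 − 41624.4 = 71375.6 μs.
R ≥ L / t_tx = 12000 bits / 0.0713756 s = 168 kbps.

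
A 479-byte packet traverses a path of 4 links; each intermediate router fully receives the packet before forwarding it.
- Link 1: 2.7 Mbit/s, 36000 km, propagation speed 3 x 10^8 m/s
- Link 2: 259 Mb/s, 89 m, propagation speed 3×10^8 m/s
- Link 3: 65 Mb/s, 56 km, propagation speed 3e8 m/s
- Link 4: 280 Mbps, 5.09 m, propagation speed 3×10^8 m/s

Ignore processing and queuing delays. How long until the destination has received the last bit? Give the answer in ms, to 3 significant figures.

L = 479 × 8 = 3832 bits.
Transmission delays (L/R per hop): 1.41926, 0.0147954, 0.0589538, 0.0136857 ms; sum = 1.50669 ms.
Propagation delays (d/s per hop): 120, 0.000296667, 0.186667, 1.69667e-05 ms; sum = 120.187 ms.
End-to-end = 122 ms.

122 ms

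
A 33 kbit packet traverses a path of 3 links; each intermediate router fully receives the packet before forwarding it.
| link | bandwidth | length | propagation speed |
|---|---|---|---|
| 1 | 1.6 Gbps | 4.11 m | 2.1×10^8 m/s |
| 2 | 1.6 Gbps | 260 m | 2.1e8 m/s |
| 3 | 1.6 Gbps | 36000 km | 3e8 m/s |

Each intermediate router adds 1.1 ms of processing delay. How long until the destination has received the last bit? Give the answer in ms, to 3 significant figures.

122 ms

L = 33000 bits.
Transmission delay per hop = L/R = 33000/1600000000 = 0.020625 ms; 3 hops → 0.061875 ms.
Propagation delays (d/s per hop): 1.95714e-05, 0.0012381, 120 ms; sum = 120.001 ms.
Processing at 2 router(s): 2 × 1.1 ms = 2.2 ms.
End-to-end = 122 ms.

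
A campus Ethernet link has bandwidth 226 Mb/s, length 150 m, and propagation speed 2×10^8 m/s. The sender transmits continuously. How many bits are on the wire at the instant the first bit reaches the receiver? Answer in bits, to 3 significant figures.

170 bits

Propagation delay = 150 / 200000000 = 7.5e-07 s.
BDP = R × t_prop = 226000000 × 7.5e-07 = 169.5 bits.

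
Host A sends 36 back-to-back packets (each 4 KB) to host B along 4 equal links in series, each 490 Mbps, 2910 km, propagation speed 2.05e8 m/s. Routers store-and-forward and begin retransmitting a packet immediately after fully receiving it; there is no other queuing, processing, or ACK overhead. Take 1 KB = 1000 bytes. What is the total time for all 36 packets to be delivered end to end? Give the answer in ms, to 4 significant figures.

Per-hop transmission t_tx = L/R = 32000/490000000 = 0.0653061 ms.
Per-hop propagation t_prop = 2910000/2.05e+08 = 14.1951 ms.
Pipeline fill: first packet needs 4·t_tx to clear all hops; remaining 35 packets each add one t_tx.
Total = (4+36-1)·t_tx + 4·t_prop = 39·0.0653061 + 4·14.1951 = 59.33 ms.

59.33 ms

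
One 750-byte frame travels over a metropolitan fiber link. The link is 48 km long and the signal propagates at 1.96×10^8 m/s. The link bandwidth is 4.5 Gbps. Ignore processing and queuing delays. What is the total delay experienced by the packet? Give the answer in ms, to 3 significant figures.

L = 750 × 8 = 6000 bits.
Transmission delay = L/R = 6000 / 4500000000 = 0.00133333 ms.
Propagation delay = d/s = 48000 m / 196000000 m/s = 0.244898 ms.
Total = 0.246 ms.

0.246 ms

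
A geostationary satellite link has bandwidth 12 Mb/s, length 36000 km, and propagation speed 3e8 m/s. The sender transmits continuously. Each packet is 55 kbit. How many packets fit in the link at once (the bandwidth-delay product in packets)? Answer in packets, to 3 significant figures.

26.2 packets

Propagation delay = 36000000 / 300000000 = 0.12 s.
BDP = R × t_prop = 12000000 × 0.12 = 1440000 bits.
In packets of 55000 bits: 26.2 packets.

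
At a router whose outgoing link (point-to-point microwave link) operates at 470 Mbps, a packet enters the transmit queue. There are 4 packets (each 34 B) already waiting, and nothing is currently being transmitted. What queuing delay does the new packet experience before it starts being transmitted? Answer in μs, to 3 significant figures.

2.31 μs

Each queued packet: L/R = 272/470000000 = 0.578723 μs.
4 queued → 2.31489 μs.
Queuing delay = 2.31 μs.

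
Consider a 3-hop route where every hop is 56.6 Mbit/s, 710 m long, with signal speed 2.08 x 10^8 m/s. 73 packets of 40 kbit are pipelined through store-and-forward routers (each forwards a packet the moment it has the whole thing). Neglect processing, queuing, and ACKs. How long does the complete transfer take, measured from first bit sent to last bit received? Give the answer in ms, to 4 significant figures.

Per-hop transmission t_tx = L/R = 40000/56600000 = 0.706714 ms.
Per-hop propagation t_prop = 710/208000000 = 0.00341346 ms.
Pipeline fill: first packet needs 3·t_tx to clear all hops; remaining 72 packets each add one t_tx.
Total = (3+73-1)·t_tx + 3·t_prop = 75·0.706714 + 3·0.00341346 = 53.01 ms.

53.01 ms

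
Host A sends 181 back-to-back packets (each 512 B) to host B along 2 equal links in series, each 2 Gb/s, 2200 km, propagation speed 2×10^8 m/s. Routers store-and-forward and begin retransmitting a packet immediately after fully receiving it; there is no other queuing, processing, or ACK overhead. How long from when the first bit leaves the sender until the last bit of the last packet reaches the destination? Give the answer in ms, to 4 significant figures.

22.37 ms

Per-hop transmission t_tx = L/R = 4096/2000000000 = 0.002048 ms.
Per-hop propagation t_prop = 2200000/200000000 = 11 ms.
Pipeline fill: first packet needs 2·t_tx to clear all hops; remaining 180 packets each add one t_tx.
Total = (2+181-1)·t_tx + 2·t_prop = 182·0.002048 + 2·11 = 22.37 ms.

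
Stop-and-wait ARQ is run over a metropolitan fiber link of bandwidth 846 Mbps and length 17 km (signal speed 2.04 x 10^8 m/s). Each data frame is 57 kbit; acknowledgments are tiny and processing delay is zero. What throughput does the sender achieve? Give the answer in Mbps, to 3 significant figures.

t_tx = L/R = 57000/846000000 = 6.73759e-05 s.
t_prop = 17000/204000000 = 8.33333e-05 s; RTT = 0.000166667 s.
Cycle = t_tx + RTT = 0.000234043 s.
Throughput = L / cycle = 57000 / 0.000234043 = 244 Mbps.

244 Mbps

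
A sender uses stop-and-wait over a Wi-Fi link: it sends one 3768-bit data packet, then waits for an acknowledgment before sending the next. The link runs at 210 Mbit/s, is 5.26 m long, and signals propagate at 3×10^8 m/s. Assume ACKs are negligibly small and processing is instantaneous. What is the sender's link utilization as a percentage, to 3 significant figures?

99.8 %

t_tx = L/R = 3768/210000000 = 1.79429e-05 s.
t_prop = 5.26/300000000 = 1.75333e-08 s; RTT = 3.50667e-08 s.
Cycle = t_tx + RTT = 1.79779e-05 s.
Utilization = t_tx / cycle = 1.79429e-05/1.79779e-05 = 99.8 %.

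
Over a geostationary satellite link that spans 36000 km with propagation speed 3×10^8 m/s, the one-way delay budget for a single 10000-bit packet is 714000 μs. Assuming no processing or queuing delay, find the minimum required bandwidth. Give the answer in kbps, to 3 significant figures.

16.8 kbps

Propagation delay = 36000000 / 300000000 = 120000 μs.
Transmission budget = 714000 − 120000 = 594000 μs.
R ≥ L / t_tx = 10000 bits / 0.594 s = 16.8 kbps.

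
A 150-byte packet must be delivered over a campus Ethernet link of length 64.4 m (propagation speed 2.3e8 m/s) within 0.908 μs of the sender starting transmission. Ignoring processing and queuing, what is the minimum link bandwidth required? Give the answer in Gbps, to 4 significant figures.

L = 1200 bits.
Propagation delay = 64.4 / 2.3e+08 = 0.28 μs.
Transmission budget = 0.908 − 0.28 = 0.628 μs.
R ≥ L / t_tx = 1200 bits / 6.28e-07 s = 1.911 Gbps.

1.911 Gbps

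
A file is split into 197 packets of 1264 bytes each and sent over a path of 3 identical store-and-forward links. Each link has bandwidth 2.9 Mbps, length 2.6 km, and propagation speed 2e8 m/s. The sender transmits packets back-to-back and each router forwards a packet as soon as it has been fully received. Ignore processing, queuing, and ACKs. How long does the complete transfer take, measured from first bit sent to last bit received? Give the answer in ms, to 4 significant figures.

Per-hop transmission t_tx = L/R = 10112/2900000 = 3.4869 ms.
Per-hop propagation t_prop = 2600/200000000 = 0.013 ms.
Pipeline fill: first packet needs 3·t_tx to clear all hops; remaining 196 packets each add one t_tx.
Total = (3+197-1)·t_tx + 3·t_prop = 199·3.4869 + 3·0.013 = 693.9 ms.

693.9 ms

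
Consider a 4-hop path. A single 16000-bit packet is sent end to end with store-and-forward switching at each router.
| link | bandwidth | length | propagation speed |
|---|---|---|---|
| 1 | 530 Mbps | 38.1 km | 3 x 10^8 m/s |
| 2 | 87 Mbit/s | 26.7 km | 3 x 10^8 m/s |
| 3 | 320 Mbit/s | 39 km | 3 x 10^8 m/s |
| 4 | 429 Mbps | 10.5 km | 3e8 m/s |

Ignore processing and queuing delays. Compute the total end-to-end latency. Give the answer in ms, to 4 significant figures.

Transmission delays (L/R per hop): 0.0301887, 0.183908, 0.05, 0.037296 ms; sum = 0.301393 ms.
Propagation delays (d/s per hop): 0.127, 0.089, 0.13, 0.035 ms; sum = 0.381 ms.
End-to-end = 0.6824 ms.

0.6824 ms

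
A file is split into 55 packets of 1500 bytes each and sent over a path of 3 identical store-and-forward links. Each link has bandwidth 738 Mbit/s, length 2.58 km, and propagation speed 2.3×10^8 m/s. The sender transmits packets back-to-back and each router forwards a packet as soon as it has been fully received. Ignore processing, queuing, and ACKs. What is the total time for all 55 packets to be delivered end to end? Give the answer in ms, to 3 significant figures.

Per-hop transmission t_tx = L/R = 12000/738000000 = 0.0162602 ms.
Per-hop propagation t_prop = 2580/2.3e+08 = 0.0112174 ms.
Pipeline fill: first packet needs 3·t_tx to clear all hops; remaining 54 packets each add one t_tx.
Total = (3+55-1)·t_tx + 3·t_prop = 57·0.0162602 + 3·0.0112174 = 0.960 ms.

0.960 ms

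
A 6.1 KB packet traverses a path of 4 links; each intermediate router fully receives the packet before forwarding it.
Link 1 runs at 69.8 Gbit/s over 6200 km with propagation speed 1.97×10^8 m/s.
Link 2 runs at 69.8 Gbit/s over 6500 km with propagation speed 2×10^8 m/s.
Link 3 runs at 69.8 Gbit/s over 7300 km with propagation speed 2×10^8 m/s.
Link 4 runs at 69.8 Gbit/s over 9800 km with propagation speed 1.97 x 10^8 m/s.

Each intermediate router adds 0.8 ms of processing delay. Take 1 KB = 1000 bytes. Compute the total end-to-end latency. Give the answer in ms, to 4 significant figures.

152.6 ms

L = 48800 bits.
Transmission delay per hop = L/R = 48800/69800000000 = 0.00069914 ms; 4 hops → 0.00279656 ms.
Propagation delays (d/s per hop): 31.4721, 32.5, 36.5, 49.7462 ms; sum = 150.218 ms.
Processing at 3 router(s): 3 × 0.8 ms = 2.4 ms.
End-to-end = 152.6 ms.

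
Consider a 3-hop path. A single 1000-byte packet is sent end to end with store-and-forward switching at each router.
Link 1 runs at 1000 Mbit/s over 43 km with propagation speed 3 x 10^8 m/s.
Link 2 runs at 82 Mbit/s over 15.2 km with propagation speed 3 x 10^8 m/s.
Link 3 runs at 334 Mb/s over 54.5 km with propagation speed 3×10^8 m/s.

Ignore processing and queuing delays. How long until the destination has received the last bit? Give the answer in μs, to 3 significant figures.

L = 1000 × 8 = 8000 bits.
Transmission delays (L/R per hop): 8, 97.561, 23.9521 μs; sum = 129.513 μs.
Propagation delays (d/s per hop): 143.333, 50.6667, 181.667 μs; sum = 375.667 μs.
End-to-end = 505 μs.

505 μs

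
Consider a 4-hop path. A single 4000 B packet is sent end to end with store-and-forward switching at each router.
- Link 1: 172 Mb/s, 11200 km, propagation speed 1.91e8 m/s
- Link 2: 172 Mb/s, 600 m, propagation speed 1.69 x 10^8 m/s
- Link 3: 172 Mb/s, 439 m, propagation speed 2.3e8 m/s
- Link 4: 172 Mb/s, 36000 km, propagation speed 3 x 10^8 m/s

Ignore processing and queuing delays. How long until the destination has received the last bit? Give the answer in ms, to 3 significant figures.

L = 4000 × 8 = 32000 bits.
Transmission delay per hop = L/R = 32000/172000000 = 0.186047 ms; 4 hops → 0.744186 ms.
Propagation delays (d/s per hop): 58.6387, 0.0035503, 0.0019087, 120 ms; sum = 178.644 ms.
End-to-end = 179 ms.

179 ms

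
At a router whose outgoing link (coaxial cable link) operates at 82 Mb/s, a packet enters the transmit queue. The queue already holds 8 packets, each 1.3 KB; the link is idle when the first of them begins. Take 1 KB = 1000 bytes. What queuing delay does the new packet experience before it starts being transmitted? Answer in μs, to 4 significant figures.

1015 μs

Each queued packet: L/R = 10400/82000000 = 126.829 μs.
8 queued → 1014.63 μs.
Queuing delay = 1015 μs.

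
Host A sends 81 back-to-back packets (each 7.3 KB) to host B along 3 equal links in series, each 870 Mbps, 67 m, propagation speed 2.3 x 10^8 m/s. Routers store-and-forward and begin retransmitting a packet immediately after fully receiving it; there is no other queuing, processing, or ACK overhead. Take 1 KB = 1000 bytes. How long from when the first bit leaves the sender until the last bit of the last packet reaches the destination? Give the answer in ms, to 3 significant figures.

5.57 ms

Per-hop transmission t_tx = L/R = 58400/870000000 = 0.0671264 ms.
Per-hop propagation t_prop = 67/2.3e+08 = 0.000291304 ms.
Pipeline fill: first packet needs 3·t_tx to clear all hops; remaining 80 packets each add one t_tx.
Total = (3+81-1)·t_tx + 3·t_prop = 83·0.0671264 + 3·0.000291304 = 5.57 ms.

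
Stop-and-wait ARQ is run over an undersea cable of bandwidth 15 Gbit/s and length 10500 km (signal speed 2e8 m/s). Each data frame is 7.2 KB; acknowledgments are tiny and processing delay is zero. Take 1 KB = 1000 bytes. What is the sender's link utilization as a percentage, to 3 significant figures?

t_tx = L/R = 57600/15000000000 = 3.84e-06 s.
t_prop = 10500000/200000000 = 0.0525 s; RTT = 0.105 s.
Cycle = t_tx + RTT = 0.105004 s.
Utilization = t_tx / cycle = 3.84e-06/0.105004 = 0.00366 %.

0.00366 %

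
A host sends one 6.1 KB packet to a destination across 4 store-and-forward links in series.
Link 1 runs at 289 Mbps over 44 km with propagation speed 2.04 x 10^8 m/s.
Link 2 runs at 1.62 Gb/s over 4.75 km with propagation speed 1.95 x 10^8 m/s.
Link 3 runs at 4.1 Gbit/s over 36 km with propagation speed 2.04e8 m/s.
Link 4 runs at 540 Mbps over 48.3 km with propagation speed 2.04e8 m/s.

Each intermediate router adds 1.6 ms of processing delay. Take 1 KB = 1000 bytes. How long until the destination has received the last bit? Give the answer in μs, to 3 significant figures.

L = 48800 bits.
Transmission delays (L/R per hop): 168.858, 30.1235, 11.9024, 90.3704 μs; sum = 301.254 μs.
Propagation delays (d/s per hop): 215.686, 24.359, 176.471, 236.765 μs; sum = 653.281 μs.
Processing at 3 router(s): 3 × 1.6 ms = 4800 μs.
End-to-end = 5750 μs.

5750 μs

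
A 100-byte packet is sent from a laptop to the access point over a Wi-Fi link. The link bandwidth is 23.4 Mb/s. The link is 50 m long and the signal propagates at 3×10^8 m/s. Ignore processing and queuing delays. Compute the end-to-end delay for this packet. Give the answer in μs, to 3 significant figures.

34.4 μs

L = 100 × 8 = 800 bits.
Transmission delay = L/R = 800 / 23400000 = 34.188 μs.
Propagation delay = d/s = 50 m / 300000000 m/s = 0.166667 μs.
Total = 34.4 μs.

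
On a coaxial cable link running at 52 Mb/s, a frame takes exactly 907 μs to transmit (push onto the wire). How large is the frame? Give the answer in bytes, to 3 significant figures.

5900 bytes

L = R × t_tx = 52000000 b/s × 0.000907 s = 47164 bits.
In bytes: 47164 / 8 = 5900 bytes.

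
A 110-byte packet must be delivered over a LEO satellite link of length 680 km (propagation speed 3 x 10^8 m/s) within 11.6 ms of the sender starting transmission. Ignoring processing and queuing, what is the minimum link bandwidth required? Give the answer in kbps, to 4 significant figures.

94.29 kbps

L = 880 bits.
Propagation delay = 680000 / 300000000 = 2.26667 ms.
Transmission budget = 11.6 − 2.26667 = 9.33333 ms.
R ≥ L / t_tx = 880 bits / 0.00933333 s = 94.29 kbps.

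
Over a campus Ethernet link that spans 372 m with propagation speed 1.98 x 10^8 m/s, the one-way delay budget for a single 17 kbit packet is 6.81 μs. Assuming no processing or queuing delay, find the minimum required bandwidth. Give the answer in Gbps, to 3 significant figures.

Propagation delay = 372 / 198000000 = 1.87879 μs.
Transmission budget = 6.81 − 1.87879 = 4.93121 μs.
R ≥ L / t_tx = 17000 bits / 4.93121e-06 s = 3.45 Gbps.

3.45 Gbps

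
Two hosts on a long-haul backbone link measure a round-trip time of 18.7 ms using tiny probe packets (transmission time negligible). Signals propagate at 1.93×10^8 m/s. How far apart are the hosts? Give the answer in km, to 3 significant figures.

One-way propagation = RTT/2 = 9.35 ms.
d = s × t = 193000000 × 0.00935 = 1800 km.

1800 km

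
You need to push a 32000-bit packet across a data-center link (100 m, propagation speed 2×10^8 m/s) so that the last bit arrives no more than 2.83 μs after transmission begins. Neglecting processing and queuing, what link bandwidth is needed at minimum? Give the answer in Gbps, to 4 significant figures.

Propagation delay = 100 / 200000000 = 0.5 μs.
Transmission budget = 2.83 − 0.5 = 2.33 μs.
R ≥ L / t_tx = 32000 bits / 2.33e-06 s = 13.73 Gbps.

13.73 Gbps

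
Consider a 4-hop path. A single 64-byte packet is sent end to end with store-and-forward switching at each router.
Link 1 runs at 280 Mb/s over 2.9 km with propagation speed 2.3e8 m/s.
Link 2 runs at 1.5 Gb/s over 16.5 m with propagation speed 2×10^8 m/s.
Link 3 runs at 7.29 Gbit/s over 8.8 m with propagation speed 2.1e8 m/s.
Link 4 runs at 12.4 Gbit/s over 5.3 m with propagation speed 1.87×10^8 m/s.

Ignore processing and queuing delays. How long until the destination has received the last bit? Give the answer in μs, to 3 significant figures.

15.0 μs

L = 64 × 8 = 512 bits.
Transmission delays (L/R per hop): 1.82857, 0.341333, 0.0702332, 0.0412903 μs; sum = 2.28143 μs.
Propagation delays (d/s per hop): 12.6087, 0.0825, 0.0419048, 0.0283422 μs; sum = 12.7614 μs.
End-to-end = 15.0 μs.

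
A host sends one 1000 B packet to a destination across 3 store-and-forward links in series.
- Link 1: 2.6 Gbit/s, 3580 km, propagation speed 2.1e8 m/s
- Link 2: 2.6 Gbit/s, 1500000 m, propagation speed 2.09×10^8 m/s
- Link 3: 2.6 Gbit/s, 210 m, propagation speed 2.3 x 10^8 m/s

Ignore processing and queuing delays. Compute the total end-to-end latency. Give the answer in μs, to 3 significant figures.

24200 μs

L = 1000 × 8 = 8000 bits.
Transmission delay per hop = L/R = 8000/2600000000 = 3.07692 μs; 3 hops → 9.23077 μs.
Propagation delays (d/s per hop): 17047.6, 7177.03, 0.913043 μs; sum = 24225.6 μs.
End-to-end = 24200 μs.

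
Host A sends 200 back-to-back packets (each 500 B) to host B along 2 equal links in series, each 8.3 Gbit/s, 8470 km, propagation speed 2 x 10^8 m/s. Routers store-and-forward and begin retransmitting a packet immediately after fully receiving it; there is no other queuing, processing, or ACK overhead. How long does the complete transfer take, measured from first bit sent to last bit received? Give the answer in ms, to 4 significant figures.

Per-hop transmission t_tx = L/R = 4000/8.3e+09 = 0.000481928 ms.
Per-hop propagation t_prop = 8470000/200000000 = 42.35 ms.
Pipeline fill: first packet needs 2·t_tx to clear all hops; remaining 199 packets each add one t_tx.
Total = (2+200-1)·t_tx + 2·t_prop = 201·0.000481928 + 2·42.35 = 84.80 ms.

84.80 ms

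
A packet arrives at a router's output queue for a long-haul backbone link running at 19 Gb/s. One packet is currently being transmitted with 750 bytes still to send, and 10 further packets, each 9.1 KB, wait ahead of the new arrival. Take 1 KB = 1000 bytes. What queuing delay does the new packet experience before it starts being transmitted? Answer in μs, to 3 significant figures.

Each queued packet: L/R = 72800/19000000000 = 3.83158 μs.
10 queued → 38.3158 μs.
Plus remaining 6000 bits of current packet: 0.315789 μs.
Queuing delay = 38.6 μs.

38.6 μs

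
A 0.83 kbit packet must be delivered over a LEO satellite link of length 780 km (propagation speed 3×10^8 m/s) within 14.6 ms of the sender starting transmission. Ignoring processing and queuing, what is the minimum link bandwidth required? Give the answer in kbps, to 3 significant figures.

Propagation delay = 780000 / 300000000 = 2.6 ms.
Transmission budget = 14.6 − 2.6 = 12 ms.
R ≥ L / t_tx = 830 bits / 0.012 s = 69.2 kbps.

69.2 kbps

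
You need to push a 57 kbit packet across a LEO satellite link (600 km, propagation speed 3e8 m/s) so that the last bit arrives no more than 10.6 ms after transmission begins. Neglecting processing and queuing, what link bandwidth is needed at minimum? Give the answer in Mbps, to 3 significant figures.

Propagation delay = 600000 / 300000000 = 2 ms.
Transmission budget = 10.6 − 2 = 8.6 ms.
R ≥ L / t_tx = 57000 bits / 0.0086 s = 6.63 Mbps.

6.63 Mbps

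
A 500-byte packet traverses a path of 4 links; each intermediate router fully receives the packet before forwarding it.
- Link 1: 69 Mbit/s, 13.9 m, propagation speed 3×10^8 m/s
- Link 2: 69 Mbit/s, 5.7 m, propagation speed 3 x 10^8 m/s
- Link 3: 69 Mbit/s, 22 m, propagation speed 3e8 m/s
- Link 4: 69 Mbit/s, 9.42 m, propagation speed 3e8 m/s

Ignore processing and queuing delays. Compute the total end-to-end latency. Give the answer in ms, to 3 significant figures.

L = 500 × 8 = 4000 bits.
Transmission delay per hop = L/R = 4000/69000000 = 0.057971 ms; 4 hops → 0.231884 ms.
Propagation delays (d/s per hop): 4.63333e-05, 1.9e-05, 7.33333e-05, 3.14e-05 ms; sum = 0.000170067 ms.
End-to-end = 0.232 ms.

0.232 ms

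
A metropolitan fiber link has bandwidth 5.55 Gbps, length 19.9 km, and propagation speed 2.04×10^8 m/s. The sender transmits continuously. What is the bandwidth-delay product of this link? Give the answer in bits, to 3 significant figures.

Propagation delay = 19900 / 204000000 = 9.7549e-05 s.
BDP = R × t_prop = 5550000000 × 9.7549e-05 = 541397 bits.

541000 bits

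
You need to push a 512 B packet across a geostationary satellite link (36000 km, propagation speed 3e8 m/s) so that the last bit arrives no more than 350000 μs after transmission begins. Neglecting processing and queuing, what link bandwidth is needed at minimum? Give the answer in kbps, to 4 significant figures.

17.81 kbps

L = 4096 bits.
Propagation delay = 36000000 / 300000000 = 120000 μs.
Transmission budget = 350000 − 120000 = 230000 μs.
R ≥ L / t_tx = 4096 bits / 0.23 s = 17.81 kbps.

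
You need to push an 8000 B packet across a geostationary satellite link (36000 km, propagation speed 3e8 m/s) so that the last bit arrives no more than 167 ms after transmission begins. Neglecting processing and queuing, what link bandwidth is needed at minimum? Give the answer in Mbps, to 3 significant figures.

1.36 Mbps

L = 64000 bits.
Propagation delay = 36000000 / 300000000 = 120 ms.
Transmission budget = 167 − 120 = 47 ms.
R ≥ L / t_tx = 64000 bits / 0.047 s = 1.36 Mbps.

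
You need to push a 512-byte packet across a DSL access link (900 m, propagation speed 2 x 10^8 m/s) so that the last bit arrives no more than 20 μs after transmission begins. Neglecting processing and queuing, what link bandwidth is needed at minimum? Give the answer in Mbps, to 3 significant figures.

L = 4096 bits.
Propagation delay = 900 / 200000000 = 4.5 μs.
Transmission budget = 20 − 4.5 = 15.5 μs.
R ≥ L / t_tx = 4096 bits / 1.55e-05 s = 264 Mbps.

264 Mbps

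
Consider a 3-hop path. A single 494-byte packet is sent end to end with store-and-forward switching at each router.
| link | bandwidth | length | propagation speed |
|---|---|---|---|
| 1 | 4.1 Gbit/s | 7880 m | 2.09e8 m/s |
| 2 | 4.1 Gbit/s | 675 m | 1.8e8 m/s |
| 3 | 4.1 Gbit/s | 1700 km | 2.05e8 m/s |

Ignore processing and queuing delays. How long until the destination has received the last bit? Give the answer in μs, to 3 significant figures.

8340 μs

L = 494 × 8 = 3952 bits.
Transmission delay per hop = L/R = 3952/4.1e+09 = 0.963902 μs; 3 hops → 2.89171 μs.
Propagation delays (d/s per hop): 37.7033, 3.75, 8292.68 μs; sum = 8334.14 μs.
End-to-end = 8340 μs.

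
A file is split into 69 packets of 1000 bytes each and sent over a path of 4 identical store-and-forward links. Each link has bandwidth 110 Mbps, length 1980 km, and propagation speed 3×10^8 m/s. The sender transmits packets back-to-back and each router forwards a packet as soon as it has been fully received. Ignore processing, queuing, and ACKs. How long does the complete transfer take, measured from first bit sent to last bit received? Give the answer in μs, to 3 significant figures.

Per-hop transmission t_tx = L/R = 8000/110000000 = 72.7273 μs.
Per-hop propagation t_prop = 1980000/300000000 = 6600 μs.
Pipeline fill: first packet needs 4·t_tx to clear all hops; remaining 68 packets each add one t_tx.
Total = (4+69-1)·t_tx + 4·t_prop = 72·72.7273 + 4·6600 = 31600 μs.

31600 μs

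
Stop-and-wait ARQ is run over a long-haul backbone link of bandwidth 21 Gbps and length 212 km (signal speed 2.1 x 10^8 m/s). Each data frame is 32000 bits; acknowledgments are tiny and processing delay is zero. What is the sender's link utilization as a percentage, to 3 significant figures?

t_tx = L/R = 32000/21000000000 = 1.52381e-06 s.
t_prop = 212000/210000000 = 0.00100952 s; RTT = 0.00201905 s.
Cycle = t_tx + RTT = 0.00202057 s.
Utilization = t_tx / cycle = 1.52381e-06/0.00202057 = 0.0754 %.

0.0754 %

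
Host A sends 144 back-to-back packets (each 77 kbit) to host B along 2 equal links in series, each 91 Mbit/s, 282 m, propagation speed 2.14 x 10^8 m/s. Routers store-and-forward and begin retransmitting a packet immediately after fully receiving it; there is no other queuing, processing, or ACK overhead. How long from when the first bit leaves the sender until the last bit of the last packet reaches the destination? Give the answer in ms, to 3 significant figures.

Per-hop transmission t_tx = L/R = 77000/91000000 = 0.846154 ms.
Per-hop propagation t_prop = 282/214000000 = 0.00131776 ms.
Pipeline fill: first packet needs 2·t_tx to clear all hops; remaining 143 packets each add one t_tx.
Total = (2+144-1)·t_tx + 2·t_prop = 145·0.846154 + 2·0.00131776 = 123 ms.

123 ms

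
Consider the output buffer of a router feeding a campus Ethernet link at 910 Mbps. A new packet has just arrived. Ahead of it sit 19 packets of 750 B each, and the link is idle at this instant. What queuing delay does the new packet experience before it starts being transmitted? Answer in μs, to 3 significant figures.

125 μs

Each queued packet: L/R = 6000/910000000 = 6.59341 μs.
19 queued → 125.275 μs.
Queuing delay = 125 μs.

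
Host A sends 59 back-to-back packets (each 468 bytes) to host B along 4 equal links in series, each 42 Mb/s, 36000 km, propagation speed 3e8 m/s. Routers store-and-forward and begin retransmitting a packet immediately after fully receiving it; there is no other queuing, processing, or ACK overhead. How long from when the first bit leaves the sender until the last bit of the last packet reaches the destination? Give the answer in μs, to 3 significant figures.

Per-hop transmission t_tx = L/R = 3744/42000000 = 89.1429 μs.
Per-hop propagation t_prop = 36000000/300000000 = 120000 μs.
Pipeline fill: first packet needs 4·t_tx to clear all hops; remaining 58 packets each add one t_tx.
Total = (4+59-1)·t_tx + 4·t_prop = 62·89.1429 + 4·120000 = 486000 μs.

486000 μs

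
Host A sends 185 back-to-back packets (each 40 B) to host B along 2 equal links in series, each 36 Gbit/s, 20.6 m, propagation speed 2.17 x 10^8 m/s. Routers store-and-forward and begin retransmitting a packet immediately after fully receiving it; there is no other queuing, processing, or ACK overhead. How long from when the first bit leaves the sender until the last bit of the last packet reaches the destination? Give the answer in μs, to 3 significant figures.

Per-hop transmission t_tx = L/R = 320/36000000000 = 0.00888889 μs.
Per-hop propagation t_prop = 20.6/217000000 = 0.0949309 μs.
Pipeline fill: first packet needs 2·t_tx to clear all hops; remaining 184 packets each add one t_tx.
Total = (2+185-1)·t_tx + 2·t_prop = 186·0.00888889 + 2·0.0949309 = 1.84 μs.

1.84 μs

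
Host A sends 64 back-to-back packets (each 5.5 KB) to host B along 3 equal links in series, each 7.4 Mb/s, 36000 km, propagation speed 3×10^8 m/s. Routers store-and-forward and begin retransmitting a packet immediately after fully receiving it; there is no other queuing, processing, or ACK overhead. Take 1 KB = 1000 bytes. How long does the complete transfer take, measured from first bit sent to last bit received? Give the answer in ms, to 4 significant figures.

752.4 ms

Per-hop transmission t_tx = L/R = 44000/7400000 = 5.94595 ms.
Per-hop propagation t_prop = 36000000/300000000 = 120 ms.
Pipeline fill: first packet needs 3·t_tx to clear all hops; remaining 63 packets each add one t_tx.
Total = (3+64-1)·t_tx + 3·t_prop = 66·5.94595 + 3·120 = 752.4 ms.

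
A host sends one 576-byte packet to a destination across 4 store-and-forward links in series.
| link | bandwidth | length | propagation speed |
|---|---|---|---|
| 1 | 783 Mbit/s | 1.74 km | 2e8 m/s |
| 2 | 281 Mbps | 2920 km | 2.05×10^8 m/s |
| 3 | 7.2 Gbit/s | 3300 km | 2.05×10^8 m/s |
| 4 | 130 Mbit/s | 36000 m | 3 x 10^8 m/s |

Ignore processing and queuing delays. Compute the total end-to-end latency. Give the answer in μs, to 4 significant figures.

30530 μs

L = 576 × 8 = 4608 bits.
Transmission delays (L/R per hop): 5.88506, 16.3986, 0.64, 35.4462 μs; sum = 58.3698 μs.
Propagation delays (d/s per hop): 8.7, 14243.9, 16097.6, 120 μs; sum = 30470.2 μs.
End-to-end = 30530 μs.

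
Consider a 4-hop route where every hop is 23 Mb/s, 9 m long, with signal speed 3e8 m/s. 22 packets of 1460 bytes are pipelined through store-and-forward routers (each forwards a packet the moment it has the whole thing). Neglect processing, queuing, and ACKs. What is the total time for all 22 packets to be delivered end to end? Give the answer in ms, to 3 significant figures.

Per-hop transmission t_tx = L/R = 11680/23000000 = 0.507826 ms.
Per-hop propagation t_prop = 9/300000000 = 3e-05 ms.
Pipeline fill: first packet needs 4·t_tx to clear all hops; remaining 21 packets each add one t_tx.
Total = (4+22-1)·t_tx + 4·t_prop = 25·0.507826 + 4·3e-05 = 12.7 ms.

12.7 ms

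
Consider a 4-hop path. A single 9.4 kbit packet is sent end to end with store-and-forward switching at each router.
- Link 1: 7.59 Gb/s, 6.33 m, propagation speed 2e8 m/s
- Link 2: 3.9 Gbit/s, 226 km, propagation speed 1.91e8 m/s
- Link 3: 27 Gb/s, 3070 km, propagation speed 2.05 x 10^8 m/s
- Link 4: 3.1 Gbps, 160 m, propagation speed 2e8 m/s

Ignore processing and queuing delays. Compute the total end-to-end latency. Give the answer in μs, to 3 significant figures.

16200 μs

L = 9400 bits.
Transmission delays (L/R per hop): 1.23847, 2.41026, 0.348148, 3.03226 μs; sum = 7.02913 μs.
Propagation delays (d/s per hop): 0.03165, 1183.25, 14975.6, 0.8 μs; sum = 16159.7 μs.
End-to-end = 16200 μs.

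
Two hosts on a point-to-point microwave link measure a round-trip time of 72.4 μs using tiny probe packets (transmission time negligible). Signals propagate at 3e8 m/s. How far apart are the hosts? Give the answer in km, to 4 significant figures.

One-way propagation = RTT/2 = 36.2 μs.
d = s × t = 300000000 × 3.62e-05 = 10.86 km.

10.86 km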